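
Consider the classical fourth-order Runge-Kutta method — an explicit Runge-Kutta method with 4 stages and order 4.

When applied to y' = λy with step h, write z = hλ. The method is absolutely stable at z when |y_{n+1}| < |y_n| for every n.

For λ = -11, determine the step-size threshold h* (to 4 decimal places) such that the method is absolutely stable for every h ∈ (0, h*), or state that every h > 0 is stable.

Test eqn y'=λy, z=hλ:
  order 4, 4-stage ⇒ R(z)=1+z+z^2/2+z^3/6+z^4/24
  (e.g. R(-0.43)=0.65062, |R|=0.65062)

Solve |R(x)|<1 on ℝ⁻.
x=-0.43: |R|=0.6506
|R(-2.94)|=1.2594 |R(-2.69)|=0.8656 |R(-2.54)|=0.6889
Bisect:
  x_lo=-3.6401 |R|=3.2619  x_hi=-0.2815 |R|=0.7546
  mid=-1.96083 |R|=0.32103 →hi
  mid=-2.80049 |R|=1.02315 →lo
  mid=-2.38066 |R|=0.54274 →hi
  mid=-2.59057 |R|=0.74398 →hi
  mid=-2.69553 |R|=0.87288 →hi
  mid=-2.74801 |R|=0.94522 →hi
  mid=-2.77425 |R|=0.98347 →hi
  ...
  [-2.78532,-2.78511] ⇒ x*=-2.7853
Stable set (-2.7853, 0).

(-2.7853,0); λ=-11 ⇒ h* = 0.2532.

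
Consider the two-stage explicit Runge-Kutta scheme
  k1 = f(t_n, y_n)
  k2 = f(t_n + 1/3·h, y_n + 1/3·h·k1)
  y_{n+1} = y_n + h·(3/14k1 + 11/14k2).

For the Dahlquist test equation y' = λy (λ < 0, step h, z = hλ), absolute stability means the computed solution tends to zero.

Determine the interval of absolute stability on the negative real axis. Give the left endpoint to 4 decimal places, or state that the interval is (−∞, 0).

(-3.8182, 0).

Test eqn y'=λy, z=hλ:
  k1=λy_n ⇒ h·k1=z·y_n;  k2=λ(1+1/3z)y_n ⇒ h·k2=z(1+1/3z)y_n
  y_{n+1}/y_n = 1 + 3/14z + 11/14z(1+1/3z) = 1 + z + 11/42z²
  ⇒ R(z) = 1 + z + 11/42z².

Find x<0 with |R(x)|<1.
x=-0.82: |R|=0.3561
R=1: x+11/42x²=0 ⇒ x=−42/11=-3.8182; min R=1−1/(4·11/42)=0.0455>−1
Confirm numerically:
  x=-3.682: |R|=0.86868 <1
  x=-3.142: |R|=0.44357 <1
  x=-2.224: |R|=0.07143 <1
  x=-4.087: |R|=1.28774 >1
  x=-3.949: |R|=1.13530 >1
So |R|<1 on (-3.8182, 0).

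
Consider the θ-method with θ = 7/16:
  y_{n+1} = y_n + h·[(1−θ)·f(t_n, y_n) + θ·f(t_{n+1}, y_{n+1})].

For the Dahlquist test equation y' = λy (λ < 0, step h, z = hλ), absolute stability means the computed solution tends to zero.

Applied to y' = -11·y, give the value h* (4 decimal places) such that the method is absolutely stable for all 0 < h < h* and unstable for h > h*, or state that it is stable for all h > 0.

(-16.0000,0); λ=-11 ⇒ h* = (16)/11 = 1.4545.

On y'=λy, z=hλ:
  y_{n+1} = y_n + z·[9/16·y_n + 7/16·y_{n+1}] ⇒ (1 − 7/16z)y_{n+1} = (1 + 9/16z)y_n
  ⇒ R(z) = (1 + 9/16z)/(1 − 7/16z).

Boundary: |R(x)|=1, x<0.
x=-1.76: |R|=0.0056
R=−1: 1+9/16x = −1+7/16x ⇒ -1/8x=2 ⇒ x=2/(-1/8)=-16.0000
Confirm numerically:
  x=-14.424: |R|=0.97305 <1
  x=-10.086: |R|=0.86342 <1
  x=-9.079: |R|=0.82600 <1
  x=-16.577: |R|=1.00874 >1
  x=-16.367: |R|=1.00562 >1
  x=-16.341: |R|=1.00523 >1
Interval (-16.0000, 0).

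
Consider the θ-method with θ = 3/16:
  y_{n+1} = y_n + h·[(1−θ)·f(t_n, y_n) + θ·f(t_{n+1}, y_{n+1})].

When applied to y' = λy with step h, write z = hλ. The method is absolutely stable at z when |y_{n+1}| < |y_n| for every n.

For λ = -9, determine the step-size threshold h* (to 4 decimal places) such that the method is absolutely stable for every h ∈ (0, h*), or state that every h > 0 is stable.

Test eqn y'=λy, z=hλ:
  y_{n+1} = y_n + z·[13/16·y_n + 3/16·y_{n+1}] ⇒ (1 − 3/16z)y_{n+1} = (1 + 13/16z)y_n
  Hence R(z) = (1 + 13/16z)/(1 − 3/16z).

Need |R(x)|<1, x<0.
x=-0.97: |R|=0.1793
R=−1: 1+13/16x = −1+3/16x ⇒ -5/8x=2 ⇒ x=2/(-5/8)=-3.2000
Confirm numerically:
  x=-2.500: |R|=0.70213 <1
  x=-2.227: |R|=0.57101 <1
  x=-1.467: |R|=0.15053 <1
  x=-3.534: |R|=1.12555 >1
  x=-3.529: |R|=1.12374 >1
  x=-3.261: |R|=1.02366 >1
So |R|<1 on (-3.2000, 0).

(-3.2000,0); λ=-9 ⇒ h* = (16/5)/9 = 0.3556.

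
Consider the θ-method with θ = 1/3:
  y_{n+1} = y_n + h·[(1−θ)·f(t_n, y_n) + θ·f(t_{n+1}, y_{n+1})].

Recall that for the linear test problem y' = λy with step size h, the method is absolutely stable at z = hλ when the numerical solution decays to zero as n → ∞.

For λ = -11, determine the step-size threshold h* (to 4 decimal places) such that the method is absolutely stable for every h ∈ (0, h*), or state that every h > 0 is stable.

Test eqn y'=λy, z=hλ:
  y_{n+1} = y_n + z·[2/3·y_n + 1/3·y_{n+1}] ⇒ (1 − 1/3z)y_{n+1} = (1 + 2/3z)y_n
  R(z) = (1 + 2/3z)/(1 − 1/3z).

Need |R(x)|<1, x<0.
x=-0.74: |R|=0.4064
R=−1: 1+2/3x = −1+1/3x ⇒ -1/3x=2 ⇒ x=2/(-1/3)=-6.0000
Confirm numerically:
  x=-5.853: |R|=0.98340 <1
  x=-5.110: |R|=0.89026 <1
  x=-4.991: |R|=0.87373 <1
  x=-4.594: |R|=0.81485 <1
  x=-6.331: |R|=1.03547 >1
  x=-6.094: |R|=1.01034 >1
  x=-6.062: |R|=1.00684 >1
Stable set (-6.0000, 0).

(-6.0000,0); λ=-11 ⇒ h* = (6)/11 = 0.5455.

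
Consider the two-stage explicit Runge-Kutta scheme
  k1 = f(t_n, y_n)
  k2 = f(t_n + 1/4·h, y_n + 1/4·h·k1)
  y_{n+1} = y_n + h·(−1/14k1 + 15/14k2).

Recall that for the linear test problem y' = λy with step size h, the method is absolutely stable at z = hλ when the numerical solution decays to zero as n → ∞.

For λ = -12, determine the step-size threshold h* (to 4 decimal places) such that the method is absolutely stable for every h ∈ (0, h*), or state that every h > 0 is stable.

(-3.7333,0); λ=-12 ⇒ h* = (56/15)/12 = 0.3111.

Set f=λy, z=hλ:
  k1=λy_n ⇒ h·k1=z·y_n;  k2=λ(1+1/4z)y_n ⇒ h·k2=z(1+1/4z)y_n
  y_{n+1}/y_n = 1 − 1/14z + 15/14z(1+1/4z) = 1 + z + 15/56z²
  ⇒ R(z) = 1 + z + 15/56z².

Solve |R(x)|<1 on ℝ⁻.
x=-0.49: |R|=0.5743
R=1: x+15/56x²=0 ⇒ x=−56/15=-3.7333; min R=1−1/(4·15/56)=0.0667>−1
Confirm numerically:
  x=-3.057: |R|=0.44619 <1
  x=-3.019: |R|=0.42235 <1
  x=-1.949: |R|=0.06848 <1
  x=-3.932: |R|=1.20924 >1
  x=-3.919: |R|=1.19490 >1
  x=-3.781: |R|=1.04828 >1
Interval (-3.7333, 0).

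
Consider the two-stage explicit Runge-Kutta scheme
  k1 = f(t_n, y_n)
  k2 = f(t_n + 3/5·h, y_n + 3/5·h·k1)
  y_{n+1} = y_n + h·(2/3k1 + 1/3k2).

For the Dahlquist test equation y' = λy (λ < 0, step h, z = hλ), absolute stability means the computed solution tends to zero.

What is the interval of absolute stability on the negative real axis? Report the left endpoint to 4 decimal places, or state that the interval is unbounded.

Set f=λy, z=hλ:
  k1=λy_n ⇒ h·k1=z·y_n;  k2=λ(1+3/5z)y_n ⇒ h·k2=z(1+3/5z)y_n
  y_{n+1}/y_n = 1 + 2/3z + 1/3z(1+3/5z) = 1 + z + 1/5z²
  Hence R(z) = 1 + z + 1/5z².

Find x<0 with |R(x)|<1.
x=-1.26: |R|=0.0575
R=1: x+1/5x²=0 ⇒ x=−5=-5.0000; min R=1−1/(4·1/5)=-0.2500>−1
Confirm numerically:
  x=-4.630: |R|=0.65738 <1
  x=-3.760: |R|=0.06752 <1
  x=-2.545: |R|=0.24960 <1
  x=-5.289: |R|=1.30570 >1
  x=-5.266: |R|=1.28015 >1
  x=-5.092: |R|=1.09369 >1
Stable set (-5.0000, 0).

(-5.0000, 0).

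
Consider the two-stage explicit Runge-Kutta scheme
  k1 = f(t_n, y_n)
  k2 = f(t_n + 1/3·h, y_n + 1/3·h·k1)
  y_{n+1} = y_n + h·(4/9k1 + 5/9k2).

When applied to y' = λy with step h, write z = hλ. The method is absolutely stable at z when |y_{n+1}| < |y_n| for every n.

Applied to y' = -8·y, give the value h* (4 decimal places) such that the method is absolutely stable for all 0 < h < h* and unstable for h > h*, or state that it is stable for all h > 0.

(-5.4000,0); λ=-8 ⇒ h* = (27/5)/8 = 0.6750.

On y'=λy, z=hλ:
  k1=λy_n ⇒ h·k1=z·y_n;  k2=λ(1+1/3z)y_n ⇒ h·k2=z(1+1/3z)y_n
  y_{n+1}/y_n = 1 + 4/9z + 5/9z(1+1/3z) = 1 + z + 5/27z²
  Hence R(z) = 1 + z + 5/27z².

Solve |R(x)|<1 on ℝ⁻.
x=-0.7: |R|=0.3907
R=1: x+5/27x²=0 ⇒ x=−27/5=-5.4000; min R=1−1/(4·5/27)=-0.3500>−1
Confirm numerically:
  x=-5.265: |R|=0.86837 <1
  x=-4.306: |R|=0.12764 <1
  x=-2.481: |R|=0.34112 <1
  x=-5.822: |R|=1.45498 >1
  x=-5.744: |R|=1.36591 >1
So |R|<1 on (-5.4000, 0).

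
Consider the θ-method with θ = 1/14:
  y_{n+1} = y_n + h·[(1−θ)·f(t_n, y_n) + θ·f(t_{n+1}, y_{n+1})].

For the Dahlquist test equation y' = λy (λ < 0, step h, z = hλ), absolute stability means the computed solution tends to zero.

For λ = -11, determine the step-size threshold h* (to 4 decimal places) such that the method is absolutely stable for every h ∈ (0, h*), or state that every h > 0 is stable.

(-2.3333,0); λ=-11 ⇒ h* = (7/3)/11 = 0.2121.

Set f=λy, z=hλ:
  y_{n+1} = y_n + z·[13/14·y_n + 1/14·y_{n+1}] ⇒ (1 − 1/14z)y_{n+1} = (1 + 13/14z)y_n
  R(z) = (1 + 13/14z)/(1 − 1/14z).

Solve |R(x)|<1 on ℝ⁻.
x=-0.65: |R|=0.3788
R=−1: 1+13/14x = −1+1/14x ⇒ -6/7x=2 ⇒ x=2/(-6/7)=-2.3333
Confirm numerically:
  x=-2.248: |R|=0.93698 <1
  x=-1.197: |R|=0.10272 <1
  x=-1.171: |R|=0.08061 <1
  x=-2.882: |R|=1.39000 >1
  x=-2.683: |R|=1.25151 >1
Interval (-2.3333, 0).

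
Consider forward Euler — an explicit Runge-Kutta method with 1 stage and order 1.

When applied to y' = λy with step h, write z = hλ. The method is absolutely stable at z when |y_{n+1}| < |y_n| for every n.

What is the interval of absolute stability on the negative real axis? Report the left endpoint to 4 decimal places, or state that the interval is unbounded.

(-2.0000, 0).

With y'=λy (z=hλ):
  order 1, 1-stage ⇒ R(z)=1+z
  (e.g. R(-1.76)=-0.76000, |R|=0.76000)

Find x<0 with |R(x)|<1.
x=-1.76: |R|=0.7600
|R(-1.41)|=0.4100 |R(-1.3)|=0.3000 |R(-1.1)|=0.1000
Bisect:
  x_lo=-2.4443 |R|=1.4443  x_hi=-0.1054 |R|=0.8946
  mid=-1.27482 |R|=0.27482 →hi
  mid=-1.85954 |R|=0.85954 →hi
  mid=-2.15190 |R|=1.15190 →lo
  mid=-2.00572 |R|=1.00572 →lo
  mid=-1.93263 |R|=0.93263 →hi
  mid=-1.96917 |R|=0.96917 →hi
  mid=-1.98745 |R|=0.98745 →hi
  mid=-1.99658 |R|=0.99658 →hi
  mid=-2.00115 |R|=1.00115 →lo
  mid=-1.99887 |R|=0.99887 →hi
  ...
  [-2.00001,-1.99987] ⇒ x*=-2.0000
Stable set (-2.0000, 0).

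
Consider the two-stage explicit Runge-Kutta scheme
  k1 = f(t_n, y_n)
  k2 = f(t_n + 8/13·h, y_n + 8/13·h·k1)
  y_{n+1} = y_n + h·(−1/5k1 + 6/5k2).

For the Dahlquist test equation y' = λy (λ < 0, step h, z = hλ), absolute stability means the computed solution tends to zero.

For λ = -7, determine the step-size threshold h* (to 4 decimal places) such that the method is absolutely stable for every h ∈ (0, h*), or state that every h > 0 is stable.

Set f=λy, z=hλ:
  k1=λy_n ⇒ h·k1=z·y_n;  k2=λ(1+8/13z)y_n ⇒ h·k2=z(1+8/13z)y_n
  y_{n+1}/y_n = 1 − 1/5z + 6/5z(1+8/13z) = 1 + z + 48/65z²
  R(z) = 1 + z + 48/65z².

Need |R(x)|<1, x<0.
x=-1.17: |R|=0.8409
R=1: x+48/65x²=0 ⇒ x=−65/48=-1.3542; min R=1−1/(4·48/65)=0.6615>−1
Confirm numerically:
  x=-1.277: |R|=0.92723 <1
  x=-1.244: |R|=0.89880 <1
  x=-1.142: |R|=0.82107 <1
  x=-0.785: |R|=0.67006 <1
  x=-1.849: |R|=1.67565 >1
  x=-1.755: |R|=1.51948 >1
  x=-1.529: |R|=1.19741 >1
Stable set (-1.3542, 0).

(-1.3542,0); λ=-7 ⇒ h* = (65/48)/7 = 0.1935.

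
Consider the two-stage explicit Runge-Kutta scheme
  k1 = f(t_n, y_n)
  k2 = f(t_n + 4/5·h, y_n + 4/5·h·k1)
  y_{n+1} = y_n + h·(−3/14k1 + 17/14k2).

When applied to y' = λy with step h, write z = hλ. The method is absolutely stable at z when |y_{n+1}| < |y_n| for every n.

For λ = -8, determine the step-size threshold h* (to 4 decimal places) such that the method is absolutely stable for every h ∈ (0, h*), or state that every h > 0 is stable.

On y'=λy, z=hλ:
  k1=λy_n ⇒ h·k1=z·y_n;  k2=λ(1+4/5z)y_n ⇒ h·k2=z(1+4/5z)y_n
  y_{n+1}/y_n = 1 − 3/14z + 17/14z(1+4/5z) = 1 + z + 34/35z²
  ⇒ R(z) = 1 + z + 34/35z².

Boundary: |R(x)|=1, x<0.
x=-0.58: |R|=0.7468
R=1: x+34/35x²=0 ⇒ x=−35/34=-1.0294; min R=1−1/(4·34/35)=0.7426>−1
Confirm numerically:
  x=-0.752: |R|=0.79735 <1
  x=-0.725: |R|=0.78561 <1
  x=-0.515: |R|=0.74265 <1
  x=-1.442: |R|=1.57795 >1
  x=-1.151: |R|=1.13595 >1
  x=-1.050: |R|=1.02100 >1
So |R|<1 on (-1.0294, 0).

(-1.0294,0); λ=-8 ⇒ h* = (35/34)/8 = 0.1287.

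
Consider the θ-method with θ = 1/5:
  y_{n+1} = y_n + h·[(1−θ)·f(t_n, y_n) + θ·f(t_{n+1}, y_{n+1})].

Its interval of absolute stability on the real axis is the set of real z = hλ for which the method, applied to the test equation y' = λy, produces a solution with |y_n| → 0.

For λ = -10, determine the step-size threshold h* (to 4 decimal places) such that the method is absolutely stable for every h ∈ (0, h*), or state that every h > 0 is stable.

(-3.3333,0); λ=-10 ⇒ h* = (10/3)/10 = 0.3333.

On y'=λy, z=hλ:
  y_{n+1} = y_n + z·[4/5·y_n + 1/5·y_{n+1}] ⇒ (1 − 1/5z)y_{n+1} = (1 + 4/5z)y_n
  Hence R(z) = (1 + 4/5z)/(1 − 1/5z).

Boundary: |R(x)|=1, x<0.
x=-1.46: |R|=0.1300
R=−1: 1+4/5x = −1+1/5x ⇒ -3/5x=2 ⇒ x=2/(-3/5)=-3.3333
Confirm numerically:
  x=-3.244: |R|=0.96749 <1
  x=-2.534: |R|=0.68171 <1
  x=-2.158: |R|=0.50740 <1
  x=-1.572: |R|=0.19598 <1
  x=-3.804: |R|=1.16038 >1
  x=-3.793: |R|=1.15683 >1
So |R|<1 on (-3.3333, 0).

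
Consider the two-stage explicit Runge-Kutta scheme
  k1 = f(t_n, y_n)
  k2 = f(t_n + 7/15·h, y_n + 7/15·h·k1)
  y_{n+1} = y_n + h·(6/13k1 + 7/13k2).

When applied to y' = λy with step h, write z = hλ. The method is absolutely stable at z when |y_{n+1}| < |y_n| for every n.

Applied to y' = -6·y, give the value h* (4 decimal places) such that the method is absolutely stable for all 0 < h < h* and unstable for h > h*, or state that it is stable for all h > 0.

(-3.9796,0); λ=-6 ⇒ h* = (195/49)/6 = 0.6633.

With y'=λy (z=hλ):
  k1=λy_n ⇒ h·k1=z·y_n;  k2=λ(1+7/15z)y_n ⇒ h·k2=z(1+7/15z)y_n
  y_{n+1}/y_n = 1 + 6/13z + 7/13z(1+7/15z) = 1 + z + 49/195z²
  R(z) = 1 + z + 49/195z².

Solve |R(x)|<1 on ℝ⁻.
x=-1.47: |R|=0.0730
R=1: x+49/195x²=0 ⇒ x=−195/49=-3.9796; min R=1−1/(4·49/195)=0.0051>−1
Confirm numerically:
  x=-2.891: |R|=0.20919 <1
  x=-2.861: |R|=0.19582 <1
  x=-2.328: |R|=0.03384 <1
  x=-2.246: |R|=0.02160 <1
  x=-4.115: |R|=1.14002 >1
  x=-4.045: |R|=1.06648 >1
  x=-4.024: |R|=1.04490 >1
Interval (-3.9796, 0).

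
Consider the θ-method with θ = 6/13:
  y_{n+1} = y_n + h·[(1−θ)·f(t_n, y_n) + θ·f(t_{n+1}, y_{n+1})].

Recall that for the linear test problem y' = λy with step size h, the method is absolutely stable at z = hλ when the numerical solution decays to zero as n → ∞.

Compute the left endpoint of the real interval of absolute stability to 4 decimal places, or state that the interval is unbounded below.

left endpoint -26.0000.

Set f=λy, z=hλ:
  y_{n+1} = y_n + z·[7/13·y_n + 6/13·y_{n+1}] ⇒ (1 − 6/13z)y_{n+1} = (1 + 7/13z)y_n
  R(z) = (1 + 7/13z)/(1 − 6/13z).

Boundary: |R(x)|=1, x<0.
x=-0.91: |R|=0.3592
R=−1: 1+7/13x = −1+6/13x ⇒ -1/13x=2 ⇒ x=2/(-1/13)=-26.0000
Confirm numerically:
  x=-21.881: |R|=0.97145 <1
  x=-19.149: |R|=0.94643 <1
  x=-15.308: |R|=0.89802 <1
  x=-26.508: |R|=1.00295 >1
  x=-26.360: |R|=1.00210 >1
  x=-26.057: |R|=1.00034 >1
Interval (-26.0000, 0).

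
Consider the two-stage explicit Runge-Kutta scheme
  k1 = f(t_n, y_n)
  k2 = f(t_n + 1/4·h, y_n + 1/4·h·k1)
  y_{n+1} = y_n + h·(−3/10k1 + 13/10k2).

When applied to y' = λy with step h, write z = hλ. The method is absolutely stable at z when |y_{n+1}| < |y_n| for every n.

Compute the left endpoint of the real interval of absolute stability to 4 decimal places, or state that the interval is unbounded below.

left endpoint -3.0769.

Test eqn y'=λy, z=hλ:
  k1=λy_n ⇒ h·k1=z·y_n;  k2=λ(1+1/4z)y_n ⇒ h·k2=z(1+1/4z)y_n
  y_{n+1}/y_n = 1 − 3/10z + 13/10z(1+1/4z) = 1 + z + 13/40z²
  so R(z) = 1 + z + 13/40z².

Need |R(x)|<1, x<0.
x=-0.79: |R|=0.4128
R=1: x+13/40x²=0 ⇒ x=−40/13=-3.0769; min R=1−1/(4·13/40)=0.2308>−1
Confirm numerically:
  x=-2.917: |R|=0.84839 <1
  x=-2.221: |R|=0.38217 <1
  x=-1.520: |R|=0.23088 <1
  x=-3.636: |R|=1.66066 >1
  x=-3.414: |R|=1.37400 >1
  x=-3.327: |R|=1.27040 >1
So |R|<1 on (-3.0769, 0).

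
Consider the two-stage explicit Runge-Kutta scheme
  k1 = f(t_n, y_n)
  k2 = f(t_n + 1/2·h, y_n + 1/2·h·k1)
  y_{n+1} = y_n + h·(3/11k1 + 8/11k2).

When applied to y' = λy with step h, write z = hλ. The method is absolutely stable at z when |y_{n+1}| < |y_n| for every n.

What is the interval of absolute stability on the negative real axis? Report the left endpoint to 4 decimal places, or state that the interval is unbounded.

With y'=λy (z=hλ):
  k1=λy_n ⇒ h·k1=z·y_n;  k2=λ(1+1/2z)y_n ⇒ h·k2=z(1+1/2z)y_n
  y_{n+1}/y_n = 1 + 3/11z + 8/11z(1+1/2z) = 1 + z + 4/11z²
  so R(z) = 1 + z + 4/11z².

Solve |R(x)|<1 on ℝ⁻.
x=-0.95: |R|=0.3782
R=1: x+4/11x²=0 ⇒ x=−11/4=-2.7500; min R=1−1/(4·4/11)=0.3125>−1
Confirm numerically:
  x=-2.614: |R|=0.87073 <1
  x=-1.627: |R|=0.33559 <1
  x=-1.395: |R|=0.31265 <1
  x=-1.156: |R|=0.32994 <1
  x=-2.957: |R|=1.22258 >1
  x=-2.797: |R|=1.04780 >1
Interval (-2.7500, 0).

z∈(-2.7500,0).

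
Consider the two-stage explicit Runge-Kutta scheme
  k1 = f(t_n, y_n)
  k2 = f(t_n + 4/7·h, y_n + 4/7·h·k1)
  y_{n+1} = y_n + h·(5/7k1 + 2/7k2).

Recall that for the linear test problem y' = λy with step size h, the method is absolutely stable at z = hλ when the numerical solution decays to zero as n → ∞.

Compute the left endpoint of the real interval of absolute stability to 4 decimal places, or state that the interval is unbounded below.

On y'=λy, z=hλ:
  k1=λy_n ⇒ h·k1=z·y_n;  k2=λ(1+4/7z)y_n ⇒ h·k2=z(1+4/7z)y_n
  y_{n+1}/y_n = 1 + 5/7z + 2/7z(1+4/7z) = 1 + z + 8/49z²
  so R(z) = 1 + z + 8/49z².

Solve |R(x)|<1 on ℝ⁻.
x=-1.68: |R|=0.2192
R=1: x+8/49x²=0 ⇒ x=−49/8=-6.1250; min R=1−1/(4·8/49)=-0.5312>−1
Confirm numerically:
  x=-5.419: |R|=0.37538 <1
  x=-3.293: |R|=0.52258 <1
  x=-2.559: |R|=0.48986 <1
  x=-6.654: |R|=1.57469 >1
  x=-6.321: |R|=1.20227 >1
So |R|<1 on (-6.1250, 0).

left endpoint -6.1250.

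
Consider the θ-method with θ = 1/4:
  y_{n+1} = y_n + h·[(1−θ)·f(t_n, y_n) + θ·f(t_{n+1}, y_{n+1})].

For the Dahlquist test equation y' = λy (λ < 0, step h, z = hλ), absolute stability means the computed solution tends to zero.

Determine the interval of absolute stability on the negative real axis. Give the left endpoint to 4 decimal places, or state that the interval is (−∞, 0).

On y'=λy, z=hλ:
  y_{n+1} = y_n + z·[3/4·y_n + 1/4·y_{n+1}] ⇒ (1 − 1/4z)y_{n+1} = (1 + 3/4z)y_n
  ⇒ R(z) = (1 + 3/4z)/(1 − 1/4z).

Boundary: |R(x)|=1, x<0.
x=-1.34: |R|=0.0037
R=−1: 1+3/4x = −1+1/4x ⇒ -1/2x=2 ⇒ x=2/(-1/2)=-4.0000
Confirm numerically:
  x=-3.481: |R|=0.86125 <1
  x=-2.970: |R|=0.70445 <1
  x=-2.292: |R|=0.45709 <1
  x=-4.481: |R|=1.11343 >1
  x=-4.471: |R|=1.11120 >1
So |R|<1 on (-4.0000, 0).

z∈(-4.0000,0).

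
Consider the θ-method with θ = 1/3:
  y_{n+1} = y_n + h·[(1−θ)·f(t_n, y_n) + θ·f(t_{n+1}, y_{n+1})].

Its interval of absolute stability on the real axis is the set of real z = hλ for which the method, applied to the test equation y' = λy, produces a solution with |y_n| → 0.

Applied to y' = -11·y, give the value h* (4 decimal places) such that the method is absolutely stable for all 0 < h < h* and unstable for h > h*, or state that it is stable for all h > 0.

(-6.0000,0); λ=-11 ⇒ h* = (6)/11 = 0.5455.

On y'=λy, z=hλ:
  y_{n+1} = y_n + z·[2/3·y_n + 1/3·y_{n+1}] ⇒ (1 − 1/3z)y_{n+1} = (1 + 2/3z)y_n
  ⇒ R(z) = (1 + 2/3z)/(1 − 1/3z).

Boundary: |R(x)|=1, x<0.
x=-1.01: |R|=0.2444
R=−1: 1+2/3x = −1+1/3x ⇒ -1/3x=2 ⇒ x=2/(-1/3)=-6.0000
Confirm numerically:
  x=-4.873: |R|=0.85685 <1
  x=-4.600: |R|=0.81579 <1
  x=-4.555: |R|=0.80874 <1
  x=-2.804: |R|=0.44935 <1
  x=-6.593: |R|=1.06182 >1
  x=-6.381: |R|=1.04061 >1
Interval (-6.0000, 0).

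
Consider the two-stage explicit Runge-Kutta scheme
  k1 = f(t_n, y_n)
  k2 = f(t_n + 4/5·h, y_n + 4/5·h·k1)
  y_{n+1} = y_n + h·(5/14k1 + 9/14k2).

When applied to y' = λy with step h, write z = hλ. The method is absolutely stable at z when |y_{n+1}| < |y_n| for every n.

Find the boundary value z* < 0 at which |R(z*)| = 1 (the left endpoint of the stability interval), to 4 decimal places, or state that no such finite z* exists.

z* = -1.9444.

Test eqn y'=λy, z=hλ:
  k1=λy_n ⇒ h·k1=z·y_n;  k2=λ(1+4/5z)y_n ⇒ h·k2=z(1+4/5z)y_n
  y_{n+1}/y_n = 1 + 5/14z + 9/14z(1+4/5z) = 1 + z + 18/35z²
  R(z) = 1 + z + 18/35z².

Need |R(x)|<1, x<0.
x=-0.63: |R|=0.5741
R=1: x+18/35x²=0 ⇒ x=−35/18=-1.9444; min R=1−1/(4·18/35)=0.5139>−1
Confirm numerically:
  x=-1.702: |R|=0.78778 <1
  x=-1.560: |R|=0.69157 <1
  x=-0.934: |R|=0.51464 <1
  x=-2.335: |R|=1.46900 >1
  x=-2.159: |R|=1.23823 >1
  x=-2.158: |R|=1.23701 >1
Interval (-1.9444, 0).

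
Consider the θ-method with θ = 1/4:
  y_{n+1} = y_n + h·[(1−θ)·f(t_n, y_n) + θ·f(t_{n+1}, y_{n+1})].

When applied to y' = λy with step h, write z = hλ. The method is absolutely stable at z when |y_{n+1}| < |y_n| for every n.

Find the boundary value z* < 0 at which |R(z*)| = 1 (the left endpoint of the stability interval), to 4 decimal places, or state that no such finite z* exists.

z* = -4.0000.

Test eqn y'=λy, z=hλ:
  y_{n+1} = y_n + z·[3/4·y_n + 1/4·y_{n+1}] ⇒ (1 − 1/4z)y_{n+1} = (1 + 3/4z)y_n
  so R(z) = (1 + 3/4z)/(1 − 1/4z).

Solve |R(x)|<1 on ℝ⁻.
x=-1.79: |R|=0.2366
R=−1: 1+3/4x = −1+1/4x ⇒ -1/2x=2 ⇒ x=2/(-1/2)=-4.0000
Confirm numerically:
  x=-3.741: |R|=0.93308 <1
  x=-3.129: |R|=0.75565 <1
  x=-2.915: |R|=0.68619 <1
  x=-2.792: |R|=0.64429 <1
  x=-4.493: |R|=1.11610 >1
  x=-4.028: |R|=1.00698 >1
Stable set (-4.0000, 0).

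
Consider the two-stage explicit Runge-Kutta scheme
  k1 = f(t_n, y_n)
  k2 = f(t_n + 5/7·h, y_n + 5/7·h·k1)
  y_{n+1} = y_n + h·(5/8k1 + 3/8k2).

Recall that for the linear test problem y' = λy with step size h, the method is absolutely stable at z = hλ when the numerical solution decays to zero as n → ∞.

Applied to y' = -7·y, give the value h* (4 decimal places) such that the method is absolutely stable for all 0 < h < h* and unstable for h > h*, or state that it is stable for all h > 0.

With y'=λy (z=hλ):
  k1=λy_n ⇒ h·k1=z·y_n;  k2=λ(1+5/7z)y_n ⇒ h·k2=z(1+5/7z)y_n
  y_{n+1}/y_n = 1 + 5/8z + 3/8z(1+5/7z) = 1 + z + 15/56z²
  so R(z) = 1 + z + 15/56z².

Find x<0 with |R(x)|<1.
x=-1.06: |R|=0.2410
R=1: x+15/56x²=0 ⇒ x=−56/15=-3.7333; min R=1−1/(4·15/56)=0.0667>−1
Confirm numerically:
  x=-2.995: |R|=0.40769 <1
  x=-2.541: |R|=0.18847 <1
  x=-2.171: |R|=0.09148 <1
  x=-2.160: |R|=0.08971 <1
  x=-4.327: |R|=1.68807 >1
  x=-4.303: |R|=1.65659 >1
So |R|<1 on (-3.7333, 0).

(-3.7333,0); λ=-7 ⇒ h* = (56/15)/7 = 0.5333.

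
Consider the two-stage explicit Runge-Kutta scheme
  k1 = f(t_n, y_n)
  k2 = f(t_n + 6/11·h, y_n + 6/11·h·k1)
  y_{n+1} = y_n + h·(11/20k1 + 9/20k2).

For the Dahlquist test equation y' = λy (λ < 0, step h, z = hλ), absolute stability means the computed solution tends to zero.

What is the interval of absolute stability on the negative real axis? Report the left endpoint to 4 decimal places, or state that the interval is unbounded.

Set f=λy, z=hλ:
  k1=λy_n ⇒ h·k1=z·y_n;  k2=λ(1+6/11z)y_n ⇒ h·k2=z(1+6/11z)y_n
  y_{n+1}/y_n = 1 + 11/20z + 9/20z(1+6/11z) = 1 + z + 27/110z²
  ⇒ R(z) = 1 + z + 27/110z².

Need |R(x)|<1, x<0.
x=-1.6: |R|=0.0284
R=1: x+27/110x²=0 ⇒ x=−110/27=-4.0741; min R=1−1/(4·27/110)=-0.0185>−1
Confirm numerically:
  x=-3.695: |R|=0.65620 <1
  x=-3.607: |R|=0.58647 <1
  x=-2.256: |R|=0.00675 <1
  x=-2.026: |R|=0.01849 <1
  x=-4.442: |R|=1.40115 >1
  x=-4.427: |R|=1.38350 >1
Interval (-4.0741, 0).

z∈(-4.0741,0).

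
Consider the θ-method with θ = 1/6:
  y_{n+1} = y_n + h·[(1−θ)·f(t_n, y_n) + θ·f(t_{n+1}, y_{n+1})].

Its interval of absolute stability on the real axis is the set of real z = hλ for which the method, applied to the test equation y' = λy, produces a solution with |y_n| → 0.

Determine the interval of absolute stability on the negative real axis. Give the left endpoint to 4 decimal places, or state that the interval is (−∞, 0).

Test eqn y'=λy, z=hλ:
  y_{n+1} = y_n + z·[5/6·y_n + 1/6·y_{n+1}] ⇒ (1 − 1/6z)y_{n+1} = (1 + 5/6z)y_n
  ⇒ R(z) = (1 + 5/6z)/(1 − 1/6z).

Solve |R(x)|<1 on ℝ⁻.
x=-1.77: |R|=0.3668
R=−1: 1+5/6x = −1+1/6x ⇒ -2/3x=2 ⇒ x=2/(-2/3)=-3.0000
Confirm numerically:
  x=-2.290: |R|=0.65742 <1
  x=-2.047: |R|=0.52628 <1
  x=-1.524: |R|=0.21531 <1
  x=-3.519: |R|=1.21809 >1
  x=-3.075: |R|=1.03306 >1
Stable set (-3.0000, 0).

(-3.0000, 0).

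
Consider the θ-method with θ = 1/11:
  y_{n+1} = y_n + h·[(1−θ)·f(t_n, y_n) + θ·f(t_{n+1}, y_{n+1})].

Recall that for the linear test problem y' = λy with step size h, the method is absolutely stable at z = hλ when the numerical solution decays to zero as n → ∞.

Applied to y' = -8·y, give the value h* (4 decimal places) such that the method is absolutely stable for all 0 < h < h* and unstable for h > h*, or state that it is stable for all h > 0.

Test eqn y'=λy, z=hλ:
  y_{n+1} = y_n + z·[10/11·y_n + 1/11·y_{n+1}] ⇒ (1 − 1/11z)y_{n+1} = (1 + 10/11z)y_n
  Hence R(z) = (1 + 10/11z)/(1 − 1/11z).

Find x<0 with |R(x)|<1.
x=-1.26: |R|=0.1305
R=−1: 1+10/11x = −1+1/11x ⇒ -9/11x=2 ⇒ x=2/(-9/11)=-2.4444
Confirm numerically:
  x=-2.036: |R|=0.71801 <1
  x=-1.975: |R|=0.67437 <1
  x=-1.569: |R|=0.37314 <1
  x=-1.269: |R|=0.13775 <1
  x=-3.025: |R|=1.37255 >1
  x=-2.885: |R|=1.28556 >1
  x=-2.773: |R|=1.21470 >1
Interval (-2.4444, 0).

(-2.4444,0); λ=-8 ⇒ h* = (22/9)/8 = 0.3056.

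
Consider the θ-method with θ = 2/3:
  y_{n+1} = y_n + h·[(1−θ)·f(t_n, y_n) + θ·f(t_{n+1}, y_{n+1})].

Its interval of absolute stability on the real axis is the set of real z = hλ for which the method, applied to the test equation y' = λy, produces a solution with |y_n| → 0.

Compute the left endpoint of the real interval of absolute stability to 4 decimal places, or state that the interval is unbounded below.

On y'=λy, z=hλ:
  y_{n+1} = y_n + z·[1/3·y_n + 2/3·y_{n+1}] ⇒ (1 − 2/3z)y_{n+1} = (1 + 1/3z)y_n
  R(z) = (1 + 1/3z)/(1 − 2/3z).

Solve |R(x)|<1 on ℝ⁻.
x=-0.94: |R|=0.4221
x=-2: |R|=0.1429
x=-10: |R|=0.3043
x=-100: |R|=0.4778
θ=2/3≥1/2 ⇒ |1+1/3x|<|1−2/3x| ∀x<0 ⇒ stable on all of ℝ⁻.

unbounded; (−∞, 0).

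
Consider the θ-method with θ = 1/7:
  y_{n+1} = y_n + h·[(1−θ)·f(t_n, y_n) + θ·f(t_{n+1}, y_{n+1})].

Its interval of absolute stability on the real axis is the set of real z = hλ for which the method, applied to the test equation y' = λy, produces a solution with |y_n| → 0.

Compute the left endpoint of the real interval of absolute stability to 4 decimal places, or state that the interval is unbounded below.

Set f=λy, z=hλ:
  y_{n+1} = y_n + z·[6/7·y_n + 1/7·y_{n+1}] ⇒ (1 − 1/7z)y_{n+1} = (1 + 6/7z)y_n
  so R(z) = (1 + 6/7z)/(1 − 1/7z).

Solve |R(x)|<1 on ℝ⁻.
x=-0.65: |R|=0.4052
R=−1: 1+6/7x = −1+1/7x ⇒ -5/7x=2 ⇒ x=2/(-5/7)=-2.8000
Confirm numerically:
  x=-2.761: |R|=0.98002 <1
  x=-2.367: |R|=0.76887 <1
  x=-1.897: |R|=0.49253 <1
  x=-1.542: |R|=0.26364 <1
  x=-3.035: |R|=1.11709 >1
  x=-2.902: |R|=1.05150 >1
Stable set (-2.8000, 0).

z* = -2.8000.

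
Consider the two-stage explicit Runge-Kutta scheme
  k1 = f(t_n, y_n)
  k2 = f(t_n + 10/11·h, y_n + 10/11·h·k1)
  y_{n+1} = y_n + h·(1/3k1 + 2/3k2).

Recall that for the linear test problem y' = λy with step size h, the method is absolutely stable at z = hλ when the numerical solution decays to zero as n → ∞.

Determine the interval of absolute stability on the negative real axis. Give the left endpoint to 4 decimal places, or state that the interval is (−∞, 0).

z∈(-1.6500,0).

On y'=λy, z=hλ:
  k1=λy_n ⇒ h·k1=z·y_n;  k2=λ(1+10/11z)y_n ⇒ h·k2=z(1+10/11z)y_n
  y_{n+1}/y_n = 1 + 1/3z + 2/3z(1+10/11z) = 1 + z + 20/33z²
  Hence R(z) = 1 + z + 20/33z².

Solve |R(x)|<1 on ℝ⁻.
x=-0.4: |R|=0.6970
R=1: x+20/33x²=0 ⇒ x=−33/20=-1.6500; min R=1−1/(4·20/33)=0.5875>−1
Confirm numerically:
  x=-1.547: |R|=0.90343 <1
  x=-1.533: |R|=0.89130 <1
  x=-1.310: |R|=0.73006 <1
  x=-1.197: |R|=0.67137 <1
  x=-1.942: |R|=1.34368 >1
  x=-1.871: |R|=1.25060 >1
  x=-1.779: |R|=1.13909 >1
Stable set (-1.6500, 0).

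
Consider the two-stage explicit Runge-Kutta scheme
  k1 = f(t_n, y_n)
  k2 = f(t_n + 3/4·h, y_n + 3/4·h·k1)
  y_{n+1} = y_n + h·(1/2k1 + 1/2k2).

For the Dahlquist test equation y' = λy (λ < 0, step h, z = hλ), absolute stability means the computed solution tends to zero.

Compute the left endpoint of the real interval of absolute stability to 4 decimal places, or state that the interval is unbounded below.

With y'=λy (z=hλ):
  k1=λy_n ⇒ h·k1=z·y_n;  k2=λ(1+3/4z)y_n ⇒ h·k2=z(1+3/4z)y_n
  y_{n+1}/y_n = 1 + 1/2z + 1/2z(1+3/4z) = 1 + z + 3/8z²
  R(z) = 1 + z + 3/8z².

Boundary: |R(x)|=1, x<0.
x=-0.66: |R|=0.5033
R=1: x+3/8x²=0 ⇒ x=−8/3=-2.6667; min R=1−1/(4·3/8)=0.3333>−1
Confirm numerically:
  x=-2.286: |R|=0.67367 <1
  x=-1.985: |R|=0.49258 <1
  x=-1.795: |R|=0.41326 <1
  x=-1.534: |R|=0.34843 <1
  x=-2.906: |R|=1.26081 >1
  x=-2.762: |R|=1.09874 >1
Interval (-2.6667, 0).

z* = -2.6667.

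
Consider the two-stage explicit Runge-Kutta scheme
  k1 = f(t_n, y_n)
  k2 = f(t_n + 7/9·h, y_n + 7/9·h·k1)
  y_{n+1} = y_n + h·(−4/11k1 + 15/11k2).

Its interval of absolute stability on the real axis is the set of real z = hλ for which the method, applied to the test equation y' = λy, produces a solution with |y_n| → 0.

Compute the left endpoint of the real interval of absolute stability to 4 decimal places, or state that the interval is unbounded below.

z* = -0.9429.

With y'=λy (z=hλ):
  k1=λy_n ⇒ h·k1=z·y_n;  k2=λ(1+7/9z)y_n ⇒ h·k2=z(1+7/9z)y_n
  y_{n+1}/y_n = 1 − 4/11z + 15/11z(1+7/9z) = 1 + z + 35/33z²
  Hence R(z) = 1 + z + 35/33z².

Need |R(x)|<1, x<0.
x=-0.86: |R|=0.9244
R=1: x+35/33x²=0 ⇒ x=−33/35=-0.9429; min R=1−1/(4·35/33)=0.7643>−1
Confirm numerically:
  x=-0.764: |R|=0.85507 <1
  x=-0.517: |R|=0.76649 <1
  x=-0.480: |R|=0.76436 <1
  x=-0.477: |R|=0.76432 <1
  x=-1.499: |R|=1.88418 >1
  x=-1.041: |R|=1.10836 >1
  x=-0.973: |R|=1.03111 >1
So |R|<1 on (-0.9429, 0).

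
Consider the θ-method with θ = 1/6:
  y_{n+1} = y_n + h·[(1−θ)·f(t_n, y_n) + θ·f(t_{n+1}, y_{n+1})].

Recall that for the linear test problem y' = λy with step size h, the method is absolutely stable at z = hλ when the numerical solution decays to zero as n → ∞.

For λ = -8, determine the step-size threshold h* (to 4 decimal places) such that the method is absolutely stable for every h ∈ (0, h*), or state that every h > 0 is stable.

Test eqn y'=λy, z=hλ:
  y_{n+1} = y_n + z·[5/6·y_n + 1/6·y_{n+1}] ⇒ (1 − 1/6z)y_{n+1} = (1 + 5/6z)y_n
  so R(z) = (1 + 5/6z)/(1 − 1/6z).

Boundary: |R(x)|=1, x<0.
x=-1.34: |R|=0.0954
R=−1: 1+5/6x = −1+1/6x ⇒ -2/3x=2 ⇒ x=2/(-2/3)=-3.0000
Confirm numerically:
  x=-2.814: |R|=0.91559 <1
  x=-2.569: |R|=0.79881 <1
  x=-2.314: |R|=0.66995 <1
  x=-1.364: |R|=0.11135 <1
  x=-3.434: |R|=1.18402 >1
  x=-3.331: |R|=1.14189 >1
Interval (-3.0000, 0).

(-3.0000,0); λ=-8 ⇒ h* = (3)/8 = 0.3750.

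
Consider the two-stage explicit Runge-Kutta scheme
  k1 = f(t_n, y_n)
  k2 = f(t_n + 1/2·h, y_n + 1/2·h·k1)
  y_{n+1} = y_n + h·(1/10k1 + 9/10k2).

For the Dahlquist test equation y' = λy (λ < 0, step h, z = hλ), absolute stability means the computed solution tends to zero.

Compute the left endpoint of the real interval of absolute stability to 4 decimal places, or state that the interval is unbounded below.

left endpoint -2.2222.

Test eqn y'=λy, z=hλ:
  k1=λy_n ⇒ h·k1=z·y_n;  k2=λ(1+1/2z)y_n ⇒ h·k2=z(1+1/2z)y_n
  y_{n+1}/y_n = 1 + 1/10z + 9/10z(1+1/2z) = 1 + z + 9/20z²
  so R(z) = 1 + z + 9/20z².

Boundary: |R(x)|=1, x<0.
x=-0.7: |R|=0.5205
R=1: x+9/20x²=0 ⇒ x=−20/9=-2.2222; min R=1−1/(4·9/20)=0.4444>−1
Confirm numerically:
  x=-2.133: |R|=0.91436 <1
  x=-1.623: |R|=0.56236 <1
  x=-1.227: |R|=0.45049 <1
  x=-2.753: |R|=1.65755 >1
  x=-2.617: |R|=1.46491 >1
  x=-2.431: |R|=1.22839 >1
Interval (-2.2222, 0).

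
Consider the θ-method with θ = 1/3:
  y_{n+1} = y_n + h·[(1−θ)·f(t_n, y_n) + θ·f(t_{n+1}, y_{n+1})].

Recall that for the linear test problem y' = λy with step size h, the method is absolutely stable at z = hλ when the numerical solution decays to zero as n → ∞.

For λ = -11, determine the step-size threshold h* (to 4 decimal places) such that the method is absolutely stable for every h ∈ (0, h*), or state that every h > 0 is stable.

(-6.0000,0); λ=-11 ⇒ h* = (6)/11 = 0.5455.

On y'=λy, z=hλ:
  y_{n+1} = y_n + z·[2/3·y_n + 1/3·y_{n+1}] ⇒ (1 − 1/3z)y_{n+1} = (1 + 2/3z)y_n
  ⇒ R(z) = (1 + 2/3z)/(1 − 1/3z).

Need |R(x)|<1, x<0.
x=-0.81: |R|=0.3622
R=−1: 1+2/3x = −1+1/3x ⇒ -1/3x=2 ⇒ x=2/(-1/3)=-6.0000
Confirm numerically:
  x=-3.483: |R|=0.61175 <1
  x=-3.256: |R|=0.56138 <1
  x=-3.095: |R|=0.52338 <1
  x=-2.654: |R|=0.40821 <1
  x=-6.473: |R|=1.04993 >1
  x=-6.374: |R|=1.03990 >1
  x=-6.142: |R|=1.01553 >1
So |R|<1 on (-6.0000, 0).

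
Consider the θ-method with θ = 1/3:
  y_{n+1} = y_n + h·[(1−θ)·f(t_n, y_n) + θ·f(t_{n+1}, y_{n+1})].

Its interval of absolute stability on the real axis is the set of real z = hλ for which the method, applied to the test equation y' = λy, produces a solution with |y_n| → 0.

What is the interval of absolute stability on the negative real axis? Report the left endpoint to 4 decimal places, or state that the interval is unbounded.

z∈(-6.0000,0).

On y'=λy, z=hλ:
  y_{n+1} = y_n + z·[2/3·y_n + 1/3·y_{n+1}] ⇒ (1 − 1/3z)y_{n+1} = (1 + 2/3z)y_n
  R(z) = (1 + 2/3z)/(1 − 1/3z).

Solve |R(x)|<1 on ℝ⁻.
x=-0.61: |R|=0.4931
R=−1: 1+2/3x = −1+1/3x ⇒ -1/3x=2 ⇒ x=2/(-1/3)=-6.0000
Confirm numerically:
  x=-5.026: |R|=0.87864 <1
  x=-4.117: |R|=0.73542 <1
  x=-3.225: |R|=0.55422 <1
  x=-6.210: |R|=1.02280 >1
  x=-6.131: |R|=1.01435 >1
  x=-6.055: |R|=1.00607 >1
Stable set (-6.0000, 0).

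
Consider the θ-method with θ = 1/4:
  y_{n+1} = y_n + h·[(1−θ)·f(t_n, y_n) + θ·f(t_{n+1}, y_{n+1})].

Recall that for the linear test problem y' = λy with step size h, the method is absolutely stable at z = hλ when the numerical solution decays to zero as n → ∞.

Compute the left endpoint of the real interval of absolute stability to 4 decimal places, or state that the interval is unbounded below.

left endpoint -4.0000.

With y'=λy (z=hλ):
  y_{n+1} = y_n + z·[3/4·y_n + 1/4·y_{n+1}] ⇒ (1 − 1/4z)y_{n+1} = (1 + 3/4z)y_n
  R(z) = (1 + 3/4z)/(1 − 1/4z).

Find x<0 with |R(x)|<1.
x=-1.75: |R|=0.2174
R=−1: 1+3/4x = −1+1/4x ⇒ -1/2x=2 ⇒ x=2/(-1/2)=-4.0000
Confirm numerically:
  x=-3.517: |R|=0.87149 <1
  x=-3.365: |R|=0.82756 <1
  x=-3.063: |R|=0.73467 <1
  x=-2.705: |R|=0.61372 <1
  x=-4.586: |R|=1.13650 >1
  x=-4.454: |R|=1.10740 >1
  x=-4.097: |R|=1.02396 >1
So |R|<1 on (-4.0000, 0).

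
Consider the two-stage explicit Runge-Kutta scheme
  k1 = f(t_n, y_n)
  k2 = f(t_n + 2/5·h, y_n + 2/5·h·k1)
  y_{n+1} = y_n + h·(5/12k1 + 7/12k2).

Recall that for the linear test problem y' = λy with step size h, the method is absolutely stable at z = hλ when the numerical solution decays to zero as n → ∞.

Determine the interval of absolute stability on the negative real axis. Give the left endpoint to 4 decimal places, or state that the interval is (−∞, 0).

(-4.2857, 0).

With y'=λy (z=hλ):
  k1=λy_n ⇒ h·k1=z·y_n;  k2=λ(1+2/5z)y_n ⇒ h·k2=z(1+2/5z)y_n
  y_{n+1}/y_n = 1 + 5/12z + 7/12z(1+2/5z) = 1 + z + 7/30z²
  R(z) = 1 + z + 7/30z².

Need |R(x)|<1, x<0.
x=-1.04: |R|=0.2124
R=1: x+7/30x²=0 ⇒ x=−30/7=-4.2857; min R=1−1/(4·7/30)=-0.0714>−1
Confirm numerically:
  x=-3.606: |R|=0.42809 <1
  x=-3.381: |R|=0.28627 <1
  x=-2.706: |R|=0.00257 <1
  x=-4.857: |R|=1.64744 >1
  x=-4.793: |R|=1.56733 >1
  x=-4.352: |R|=1.06731 >1
Stable set (-4.2857, 0).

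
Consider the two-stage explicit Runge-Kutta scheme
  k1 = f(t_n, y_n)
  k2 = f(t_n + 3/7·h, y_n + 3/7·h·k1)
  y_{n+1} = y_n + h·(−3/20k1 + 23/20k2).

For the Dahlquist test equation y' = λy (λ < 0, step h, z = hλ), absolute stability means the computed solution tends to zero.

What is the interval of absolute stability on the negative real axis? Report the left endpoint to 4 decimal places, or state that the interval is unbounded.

z∈(-2.0290,0).

With y'=λy (z=hλ):
  k1=λy_n ⇒ h·k1=z·y_n;  k2=λ(1+3/7z)y_n ⇒ h·k2=z(1+3/7z)y_n
  y_{n+1}/y_n = 1 − 3/20z + 23/20z(1+3/7z) = 1 + z + 69/140z²
  R(z) = 1 + z + 69/140z².

Need |R(x)|<1, x<0.
x=-0.68: |R|=0.5479
R=1: x+69/140x²=0 ⇒ x=−140/69=-2.0290; min R=1−1/(4·69/140)=0.4928>−1
Confirm numerically:
  x=-1.851: |R|=0.83763 <1
  x=-1.631: |R|=0.68008 <1
  x=-1.169: |R|=0.50452 <1
  x=-2.580: |R|=1.70065 >1
  x=-2.422: |R|=1.46914 >1
  x=-2.370: |R|=1.39833 >1
Stable set (-2.0290, 0).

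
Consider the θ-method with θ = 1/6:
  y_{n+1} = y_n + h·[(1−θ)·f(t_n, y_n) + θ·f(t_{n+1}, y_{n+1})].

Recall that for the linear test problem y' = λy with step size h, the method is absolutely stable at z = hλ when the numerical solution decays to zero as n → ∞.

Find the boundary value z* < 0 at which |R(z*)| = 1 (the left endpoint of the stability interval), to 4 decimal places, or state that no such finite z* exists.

Set f=λy, z=hλ:
  y_{n+1} = y_n + z·[5/6·y_n + 1/6·y_{n+1}] ⇒ (1 − 1/6z)y_{n+1} = (1 + 5/6z)y_n
  Hence R(z) = (1 + 5/6z)/(1 − 1/6z).

Need |R(x)|<1, x<0.
x=-0.61: |R|=0.4463
R=−1: 1+5/6x = −1+1/6x ⇒ -2/3x=2 ⇒ x=2/(-2/3)=-3.0000
Confirm numerically:
  x=-2.644: |R|=0.83526 <1
  x=-1.381: |R|=0.12261 <1
  x=-1.370: |R|=0.11533 <1
  x=-3.503: |R|=1.21172 >1
  x=-3.471: |R|=1.19892 >1
  x=-3.198: |R|=1.08611 >1
Interval (-3.0000, 0).

left endpoint -3.0000.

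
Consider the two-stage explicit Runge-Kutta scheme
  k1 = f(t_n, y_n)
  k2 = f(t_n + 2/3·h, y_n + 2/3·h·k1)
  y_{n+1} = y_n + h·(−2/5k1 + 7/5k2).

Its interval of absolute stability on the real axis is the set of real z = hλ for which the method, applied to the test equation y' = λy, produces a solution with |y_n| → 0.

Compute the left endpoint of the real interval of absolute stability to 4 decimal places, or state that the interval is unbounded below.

Set f=λy, z=hλ:
  k1=λy_n ⇒ h·k1=z·y_n;  k2=λ(1+2/3z)y_n ⇒ h·k2=z(1+2/3z)y_n
  y_{n+1}/y_n = 1 − 2/5z + 7/5z(1+2/3z) = 1 + z + 14/15z²
  so R(z) = 1 + z + 14/15z².

Boundary: |R(x)|=1, x<0.
x=-1.25: |R|=1.2083
R=1: x+14/15x²=0 ⇒ x=−15/14=-1.0714; min R=1−1/(4·14/15)=0.7321>−1
Confirm numerically:
  x=-0.771: |R|=0.78381 <1
  x=-0.621: |R|=0.73893 <1
  x=-0.444: |R|=0.73999 <1
  x=-1.442: |R|=1.49874 >1
  x=-1.426: |R|=1.47191 >1
Interval (-1.0714, 0).

left endpoint -1.0714.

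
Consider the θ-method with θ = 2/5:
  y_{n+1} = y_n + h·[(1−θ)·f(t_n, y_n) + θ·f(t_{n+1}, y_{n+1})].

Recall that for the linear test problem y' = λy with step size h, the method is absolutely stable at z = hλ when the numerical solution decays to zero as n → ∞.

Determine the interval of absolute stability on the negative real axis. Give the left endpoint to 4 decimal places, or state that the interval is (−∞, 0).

On y'=λy, z=hλ:
  y_{n+1} = y_n + z·[3/5·y_n + 2/5·y_{n+1}] ⇒ (1 − 2/5z)y_{n+1} = (1 + 3/5z)y_n
  R(z) = (1 + 3/5z)/(1 − 2/5z).

Find x<0 with |R(x)|<1.
x=-1.57: |R|=0.0356
R=−1: 1+3/5x = −1+2/5x ⇒ -1/5x=2 ⇒ x=2/(-1/5)=-10.0000
Confirm numerically:
  x=-8.786: |R|=0.94622 <1
  x=-8.079: |R|=0.90921 <1
  x=-6.026: |R|=0.76695 <1
  x=-4.313: |R|=0.58264 <1
  x=-10.582: |R|=1.02224 >1
  x=-10.492: |R|=1.01893 >1
  x=-10.321: |R|=1.01252 >1
Stable set (-10.0000, 0).

z∈(-10.0000,0).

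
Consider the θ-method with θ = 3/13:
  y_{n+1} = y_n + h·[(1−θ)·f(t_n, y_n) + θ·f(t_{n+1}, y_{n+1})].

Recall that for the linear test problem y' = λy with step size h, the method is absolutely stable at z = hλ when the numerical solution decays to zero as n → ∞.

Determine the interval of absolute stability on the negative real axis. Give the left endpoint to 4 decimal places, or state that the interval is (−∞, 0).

z∈(-3.7143,0).

Set f=λy, z=hλ:
  y_{n+1} = y_n + z·[10/13·y_n + 3/13·y_{n+1}] ⇒ (1 − 3/13z)y_{n+1} = (1 + 10/13z)y_n
  R(z) = (1 + 10/13z)/(1 − 3/13z).

Need |R(x)|<1, x<0.
x=-1.17: |R|=0.0787
R=−1: 1+10/13x = −1+3/13x ⇒ -7/13x=2 ⇒ x=2/(-7/13)=-3.7143
Confirm numerically:
  x=-3.509: |R|=0.93892 <1
  x=-2.867: |R|=0.72543 <1
  x=-2.824: |R|=0.70976 <1
  x=-2.374: |R|=0.53374 <1
  x=-4.005: |R|=1.08135 >1
  x=-3.845: |R|=1.03729 >1
Stable set (-3.7143, 0).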